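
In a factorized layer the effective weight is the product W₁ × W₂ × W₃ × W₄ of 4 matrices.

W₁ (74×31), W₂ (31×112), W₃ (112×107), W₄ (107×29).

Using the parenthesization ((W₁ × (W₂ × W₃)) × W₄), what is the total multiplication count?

(W₂ × W₃): 31×112 by 112×107 → 31×107, cost 31·112·107 = 371504
(W₁ × (W₂ × W₃)): 74×31 by 31×107 → 74×107, cost 74·31·107 = 245458; cumulative 616962
((W₁ × (W₂ × W₃)) × W₄): 74×107 by 107×29 → 74×29, cost 74·107·29 = 229622; cumulative 846584
Total: 846584 scalar multiplications.

846584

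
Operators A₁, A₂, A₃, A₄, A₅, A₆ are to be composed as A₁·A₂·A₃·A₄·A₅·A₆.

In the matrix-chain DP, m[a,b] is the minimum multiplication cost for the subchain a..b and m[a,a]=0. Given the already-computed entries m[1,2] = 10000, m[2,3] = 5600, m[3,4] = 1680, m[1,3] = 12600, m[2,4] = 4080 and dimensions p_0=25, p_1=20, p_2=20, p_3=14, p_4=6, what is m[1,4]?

m[1,4] = min over k∈[1,3] of m[1,k]+m[k+1,4]+p_{0}·p_k·p_{4}.
k=1: 0 + 4080 + 25·20·6 = 7080; k=2: 10000 + 1680 + 25·20·6 = 14680; k=3: 12600 + 0 + 25·14·6 = 14700.
Minimum: 7080 at k=1.

7080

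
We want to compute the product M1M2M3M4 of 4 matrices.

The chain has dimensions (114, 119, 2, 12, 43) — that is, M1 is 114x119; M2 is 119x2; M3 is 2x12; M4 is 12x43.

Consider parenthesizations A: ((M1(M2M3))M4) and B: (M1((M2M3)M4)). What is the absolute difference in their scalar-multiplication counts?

Order A = ((M1(M2M3))M4): (M2M3): 119×2 by 2×12 → 119×12, cost 119·2·12 = 2856; (M1(M2M3)): 114×119 by 119×12 → 114×12, cost 114·119·12 = 162792; cumulative 165648; ((M1(M2M3))M4): 114×12 by 12×43 → 114×43, cost 114·12·43 = 58824; cumulative 224472. Total 224472.
Order B = (M1((M2M3)M4)): (M2M3): 119×2 by 2×12 → 119×12, cost 119·2·12 = 2856; ((M2M3)M4): 119×12 by 12×43 → 119×43, cost 119·12·43 = 61404; cumulative 64260; (M1((M2M3)M4)): 114×119 by 119×43 → 114×43, cost 114·119·43 = 583338; cumulative 647598. Total 647598.
Difference: |224472 − 647598| = 423126.

423126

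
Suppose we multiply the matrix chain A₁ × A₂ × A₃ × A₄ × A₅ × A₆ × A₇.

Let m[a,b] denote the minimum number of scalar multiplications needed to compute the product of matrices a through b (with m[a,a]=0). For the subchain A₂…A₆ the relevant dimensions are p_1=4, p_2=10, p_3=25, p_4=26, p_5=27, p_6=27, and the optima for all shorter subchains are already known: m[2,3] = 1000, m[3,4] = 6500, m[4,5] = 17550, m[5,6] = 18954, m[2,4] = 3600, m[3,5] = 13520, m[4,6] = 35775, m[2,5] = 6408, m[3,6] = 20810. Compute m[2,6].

m[2,6] = min over k∈[2,5] of m[2,k]+m[k+1,6]+p_{1}·p_k·p_{6}.
k=2: 0 + 20810 + 4·10·27 = 21890; k=3: 1000 + 35775 + 4·25·27 = 39475; k=4: 3600 + 18954 + 4·26·27 = 25362; k=5: 6408 + 0 + 4·27·27 = 9324.
Minimum: 9324 at k=5.

9324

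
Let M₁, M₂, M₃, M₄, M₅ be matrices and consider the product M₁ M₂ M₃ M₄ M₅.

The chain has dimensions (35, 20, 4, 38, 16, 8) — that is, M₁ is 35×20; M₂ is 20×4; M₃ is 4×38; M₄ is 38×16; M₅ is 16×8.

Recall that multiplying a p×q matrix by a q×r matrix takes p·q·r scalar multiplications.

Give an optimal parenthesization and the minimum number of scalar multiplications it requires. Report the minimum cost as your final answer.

6864

Adjacent pairs: M₁M₂ = 35·20·4 = 2800; M₂M₃ = 20·4·38 = 3040; M₃M₄ = 4·38·16 = 2432; M₄M₅ = 38·16·8 = 4864.
Length 3: M₁..M₃: k=1: 0+3040+35·20·38=29640; k=2: 2800+0+35·4·38=8120 → min 8120 | M₂..M₄: k=2: 0+2432+20·4·16=3712; k=3: 3040+0+20·38·16=15200 → min 3712 | M₃..M₅: k=3: 0+4864+4·38·8=6080; k=4: 2432+0+4·16·8=2944 → min 2944.
Length 4: M₁..M₄: k=1: 0+3712+35·20·16=14912; k=2: 2800+2432+35·4·16=7472; k=3: 8120+0+35·38·16=29400 → min 7472 | M₂..M₅: k=2: 0+2944+20·4·8=3584; k=3: 3040+4864+20·38·8=13984; k=4: 3712+0+20·16·8=6272 → min 3584.
Length 5: M₁..M₅: k=1: 0+3584+35·20·8=9184; k=2: 2800+2944+35·4·8=6864; k=3: 8120+4864+35·38·8=23624; k=4: 7472+0+35·16·8=11952 → min 6864.
Optimal parenthesization: ((M₁ M₂) ((M₃ M₄) M₅)) with cost 6864.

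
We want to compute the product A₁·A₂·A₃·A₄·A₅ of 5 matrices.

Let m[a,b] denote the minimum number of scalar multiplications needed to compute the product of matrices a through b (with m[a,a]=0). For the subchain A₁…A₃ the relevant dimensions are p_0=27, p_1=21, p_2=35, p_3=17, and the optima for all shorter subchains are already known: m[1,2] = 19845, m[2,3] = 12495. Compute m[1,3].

m[1,3] = min over k∈[1,2] of m[1,k]+m[k+1,3]+p_{0}·p_k·p_{3}.
k=1: 0 + 12495 + 27·21·17 = 22134; k=2: 19845 + 0 + 27·35·17 = 35910.
Minimum: 22134 at k=1.

22134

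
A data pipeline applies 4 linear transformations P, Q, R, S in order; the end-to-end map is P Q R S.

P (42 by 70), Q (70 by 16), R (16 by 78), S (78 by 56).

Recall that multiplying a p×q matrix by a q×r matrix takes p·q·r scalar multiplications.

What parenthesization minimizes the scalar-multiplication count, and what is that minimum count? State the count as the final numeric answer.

154560

Adjacent pairs: PQ = 42·70·16 = 47040; QR = 70·16·78 = 87360; RS = 16·78·56 = 69888.
Length 3: P..R: k=1: 0+87360+42·70·78=316680; k=2: 47040+0+42·16·78=99456 → min 99456 | Q..S: k=2: 0+69888+70·16·56=132608; k=3: 87360+0+70·78·56=393120 → min 132608.
Length 4: P..S: k=1: 0+132608+42·70·56=297248; k=2: 47040+69888+42·16·56=154560; k=3: 99456+0+42·78·56=282912 → min 154560.
Optimal parenthesization: ((P Q) (R S)) with cost 154560.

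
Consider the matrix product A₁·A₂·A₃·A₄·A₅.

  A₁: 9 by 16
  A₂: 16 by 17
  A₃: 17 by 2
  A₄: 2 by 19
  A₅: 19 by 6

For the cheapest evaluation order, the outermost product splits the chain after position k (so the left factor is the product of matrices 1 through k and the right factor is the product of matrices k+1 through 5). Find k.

3

Adjacent pairs: A₁A₂ = 9·16·17 = 2448; A₂A₃ = 16·17·2 = 544; A₃A₄ = 17·2·19 = 646; A₄A₅ = 2·19·6 = 228.
Length 3: A₁..A₃: k=1: 0+544+9·16·2=832; k=2: 2448+0+9·17·2=2754 → min 832 | A₂..A₄: k=2: 0+646+16·17·19=5814; k=3: 544+0+16·2·19=1152 → min 1152 | A₃..A₅: k=3: 0+228+17·2·6=432; k=4: 646+0+17·19·6=2584 → min 432.
Length 4: A₁..A₄: k=1: 0+1152+9·16·19=3888; k=2: 2448+646+9·17·19=6001; k=3: 832+0+9·2·19=1174 → min 1174 | A₂..A₅: k=2: 0+432+16·17·6=2064; k=3: 544+228+16·2·6=964; k=4: 1152+0+16·19·6=2976 → min 964.
Top-level splits: k=1: (A₁..A₁)·(A₂..A₅) → 0+964+9·16·6 = 1828; k=2: (A₁..A₂)·(A₃..A₅) → 2448+432+9·17·6 = 3798; k=3: (A₁..A₃)·(A₄..A₅) → 832+228+9·2·6 = 1168; k=4: (A₁..A₄)·(A₅..A₅) → 1174+0+9·19·6 = 2200.
Best split is after A₃, i.e. k = 3.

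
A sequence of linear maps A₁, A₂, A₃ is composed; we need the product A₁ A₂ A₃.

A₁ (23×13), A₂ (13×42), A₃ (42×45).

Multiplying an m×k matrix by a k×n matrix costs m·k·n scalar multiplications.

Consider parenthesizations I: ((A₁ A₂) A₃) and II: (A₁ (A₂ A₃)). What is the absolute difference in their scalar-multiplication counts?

18003

Order I = ((A₁ A₂) A₃): (A₁ A₂): 23×13 by 13×42 → 23×42, cost 23·13·42 = 12558; ((A₁ A₂) A₃): 23×42 by 42×45 → 23×45, cost 23·42·45 = 43470; cumulative 56028. Total 56028.
Order II = (A₁ (A₂ A₃)): (A₂ A₃): 13×42 by 42×45 → 13×45, cost 13·42·45 = 24570; (A₁ (A₂ A₃)): 23×13 by 13×45 → 23×45, cost 23·13·45 = 13455; cumulative 38025. Total 38025.
Difference: |56028 − 38025| = 18003.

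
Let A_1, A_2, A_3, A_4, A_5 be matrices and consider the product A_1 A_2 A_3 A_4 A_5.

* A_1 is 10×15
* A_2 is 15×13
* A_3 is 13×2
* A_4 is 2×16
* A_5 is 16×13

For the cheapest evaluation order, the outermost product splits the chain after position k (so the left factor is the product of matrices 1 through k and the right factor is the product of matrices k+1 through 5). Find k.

3

Adjacent pairs: A_1A_2 = 10·15·13 = 1950; A_2A_3 = 15·13·2 = 390; A_3A_4 = 13·2·16 = 416; A_4A_5 = 2·16·13 = 416.
Length 3: A_1..A_3: k=1: 0+390+10·15·2=690; k=2: 1950+0+10·13·2=2210 → min 690 | A_2..A_4: k=2: 0+416+15·13·16=3536; k=3: 390+0+15·2·16=870 → min 870 | A_3..A_5: k=3: 0+416+13·2·13=754; k=4: 416+0+13·16·13=3120 → min 754.
Length 4: A_1..A_4: k=1: 0+870+10·15·16=3270; k=2: 1950+416+10·13·16=4446; k=3: 690+0+10·2·16=1010 → min 1010 | A_2..A_5: k=2: 0+754+15·13·13=3289; k=3: 390+416+15·2·13=1196; k=4: 870+0+15·16·13=3990 → min 1196.
Top-level splits: k=1: (A_1..A_1)·(A_2..A_5) → 0+1196+10·15·13 = 3146; k=2: (A_1..A_2)·(A_3..A_5) → 1950+754+10·13·13 = 4394; k=3: (A_1..A_3)·(A_4..A_5) → 690+416+10·2·13 = 1366; k=4: (A_1..A_4)·(A_5..A_5) → 1010+0+10·16·13 = 3090.
Best split is after A_3, i.e. k = 3.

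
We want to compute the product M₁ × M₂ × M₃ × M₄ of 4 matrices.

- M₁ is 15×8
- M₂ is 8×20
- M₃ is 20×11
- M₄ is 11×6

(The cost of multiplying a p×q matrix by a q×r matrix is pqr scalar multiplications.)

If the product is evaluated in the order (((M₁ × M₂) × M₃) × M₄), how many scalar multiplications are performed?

6690

(M₁ × M₂): 15×8 by 8×20 → 15×20, cost 15·8·20 = 2400
((M₁ × M₂) × M₃): 15×20 by 20×11 → 15×11, cost 15·20·11 = 3300; cumulative 5700
(((M₁ × M₂) × M₃) × M₄): 15×11 by 11×6 → 15×6, cost 15·11·6 = 990; cumulative 6690
Total: 6690 scalar multiplications.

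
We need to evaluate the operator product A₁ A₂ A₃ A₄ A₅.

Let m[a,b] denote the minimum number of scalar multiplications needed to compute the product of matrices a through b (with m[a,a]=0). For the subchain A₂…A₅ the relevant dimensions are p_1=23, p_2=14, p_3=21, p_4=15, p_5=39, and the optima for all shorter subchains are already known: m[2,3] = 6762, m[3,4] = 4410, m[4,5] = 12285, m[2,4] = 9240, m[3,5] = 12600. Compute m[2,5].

22695

m[2,5] = min over k∈[2,4] of m[2,k]+m[k+1,5]+p_{1}·p_k·p_{5}.
k=2: 0 + 12600 + 23·14·39 = 25158; k=3: 6762 + 12285 + 23·21·39 = 37884; k=4: 9240 + 0 + 23·15·39 = 22695.
Minimum: 22695 at k=4.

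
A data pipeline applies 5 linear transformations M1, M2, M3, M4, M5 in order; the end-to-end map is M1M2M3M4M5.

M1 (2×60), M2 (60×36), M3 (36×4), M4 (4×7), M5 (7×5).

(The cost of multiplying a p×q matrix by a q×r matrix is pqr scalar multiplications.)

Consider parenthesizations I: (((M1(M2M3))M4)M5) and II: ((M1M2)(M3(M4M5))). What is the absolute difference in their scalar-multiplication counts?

3706

Order I = (((M1(M2M3))M4)M5): (M2M3): 60×36 by 36×4 → 60×4, cost 60·36·4 = 8640; (M1(M2M3)): 2×60 by 60×4 → 2×4, cost 2·60·4 = 480; cumulative 9120; ((M1(M2M3))M4): 2×4 by 4×7 → 2×7, cost 2·4·7 = 56; cumulative 9176; (((M1(M2M3))M4)M5): 2×7 by 7×5 → 2×5, cost 2·7·5 = 70; cumulative 9246. Total 9246.
Order II = ((M1M2)(M3(M4M5))): (M1M2): 2×60 by 60×36 → 2×36, cost 2·60·36 = 4320; (M4M5): 4×7 by 7×5 → 4×5, cost 4·7·5 = 140; (M3(M4M5)): 36×4 by 4×5 → 36×5, cost 36·4·5 = 720; cumulative 860; ((M1M2)(M3(M4M5))): 2×36 by 36×5 → 2×5, cost 2·36·5 = 360; cumulative 5540. Total 5540.
Difference: |9246 − 5540| = 3706.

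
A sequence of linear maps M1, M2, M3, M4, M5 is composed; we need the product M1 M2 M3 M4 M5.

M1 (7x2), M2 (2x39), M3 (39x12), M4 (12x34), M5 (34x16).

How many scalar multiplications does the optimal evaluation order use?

3064

Adjacent pairs: M1M2 = 7·2·39 = 546; M2M3 = 2·39·12 = 936; M3M4 = 39·12·34 = 15912; M4M5 = 12·34·16 = 6528.
Length 3: M1..M3: k=1: 0+936+7·2·12=1104; k=2: 546+0+7·39·12=3822 → min 1104 | M2..M4: k=2: 0+15912+2·39·34=18564; k=3: 936+0+2·12·34=1752 → min 1752 | M3..M5: k=3: 0+6528+39·12·16=14016; k=4: 15912+0+39·34·16=37128 → min 14016.
Length 4: M1..M4: k=1: 0+1752+7·2·34=2228; k=2: 546+15912+7·39·34=25740; k=3: 1104+0+7·12·34=3960 → min 2228 | M2..M5: k=2: 0+14016+2·39·16=15264; k=3: 936+6528+2·12·16=7848; k=4: 1752+0+2·34·16=2840 → min 2840.
Length 5: M1..M5: k=1: 0+2840+7·2·16=3064; k=2: 546+14016+7·39·16=18930; k=3: 1104+6528+7·12·16=8976; k=4: 2228+0+7·34·16=6036 → min 3064.
Optimal order: (M1 (((M2 M3) M4) M5)) with cost 3064.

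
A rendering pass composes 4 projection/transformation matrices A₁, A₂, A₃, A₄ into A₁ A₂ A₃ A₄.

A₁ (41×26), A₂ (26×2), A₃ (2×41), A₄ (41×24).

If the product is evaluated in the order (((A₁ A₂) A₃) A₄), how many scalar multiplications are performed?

(A₁ A₂): 41×26 by 26×2 → 41×2, cost 41·26·2 = 2132
((A₁ A₂) A₃): 41×2 by 2×41 → 41×41, cost 41·2·41 = 3362; cumulative 5494
(((A₁ A₂) A₃) A₄): 41×41 by 41×24 → 41×24, cost 41·41·24 = 40344; cumulative 45838
Total: 45838 scalar multiplications.

45838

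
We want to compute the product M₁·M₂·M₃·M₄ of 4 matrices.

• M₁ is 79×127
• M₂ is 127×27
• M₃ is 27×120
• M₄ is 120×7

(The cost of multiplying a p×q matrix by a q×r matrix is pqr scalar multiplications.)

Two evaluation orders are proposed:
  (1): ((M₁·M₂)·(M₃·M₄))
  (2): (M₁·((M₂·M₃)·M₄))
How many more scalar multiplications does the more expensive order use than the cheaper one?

Order (1) = ((M₁·M₂)·(M₃·M₄)): (M₁·M₂): 79×127 by 127×27 → 79×27, cost 79·127·27 = 270891; (M₃·M₄): 27×120 by 120×7 → 27×7, cost 27·120·7 = 22680; ((M₁·M₂)·(M₃·M₄)): 79×27 by 27×7 → 79×7, cost 79·27·7 = 14931; cumulative 308502. Total 308502.
Order (2) = (M₁·((M₂·M₃)·M₄)): (M₂·M₃): 127×27 by 27×120 → 127×120, cost 127·27·120 = 411480; ((M₂·M₃)·M₄): 127×120 by 120×7 → 127×7, cost 127·120·7 = 106680; cumulative 518160; (M₁·((M₂·M₃)·M₄)): 79×127 by 127×7 → 79×7, cost 79·127·7 = 70231; cumulative 588391. Total 588391.
Difference: |308502 − 588391| = 279889.

279889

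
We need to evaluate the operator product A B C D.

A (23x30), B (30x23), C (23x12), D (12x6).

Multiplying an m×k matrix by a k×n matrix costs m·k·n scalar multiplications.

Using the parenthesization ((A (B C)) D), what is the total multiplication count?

18216

(B C): 30×23 by 23×12 → 30×12, cost 30·23·12 = 8280
(A (B C)): 23×30 by 30×12 → 23×12, cost 23·30·12 = 8280; cumulative 16560
((A (B C)) D): 23×12 by 12×6 → 23×6, cost 23·12·6 = 1656; cumulative 18216
Total: 18216 scalar multiplications.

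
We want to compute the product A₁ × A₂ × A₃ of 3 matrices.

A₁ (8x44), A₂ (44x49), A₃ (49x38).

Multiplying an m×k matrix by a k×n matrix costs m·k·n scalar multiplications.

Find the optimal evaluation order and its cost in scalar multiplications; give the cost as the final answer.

32144

(A₁ × (A₂ × A₃)): cost 95304.
((A₁ × A₂) × A₃): cost 32144.
Optimal: ((A₁ × A₂) × A₃) with cost 32144.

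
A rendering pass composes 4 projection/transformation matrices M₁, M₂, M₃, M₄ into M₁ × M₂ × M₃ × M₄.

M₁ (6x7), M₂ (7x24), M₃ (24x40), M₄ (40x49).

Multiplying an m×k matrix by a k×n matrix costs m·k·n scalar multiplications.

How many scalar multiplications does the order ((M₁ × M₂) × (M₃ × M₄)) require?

55104

(M₁ × M₂): 6×7 by 7×24 → 6×24, cost 6·7·24 = 1008
(M₃ × M₄): 24×40 by 40×49 → 24×49, cost 24·40·49 = 47040
((M₁ × M₂) × (M₃ × M₄)): 6×24 by 24×49 → 6×49, cost 6·24·49 = 7056; cumulative 55104
Total: 55104 scalar multiplications.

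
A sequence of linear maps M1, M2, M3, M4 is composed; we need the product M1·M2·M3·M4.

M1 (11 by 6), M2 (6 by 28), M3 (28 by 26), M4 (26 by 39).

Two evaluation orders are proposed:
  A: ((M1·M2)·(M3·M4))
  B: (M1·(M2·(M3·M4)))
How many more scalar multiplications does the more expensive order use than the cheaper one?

4734

Order A = ((M1·M2)·(M3·M4)): (M1·M2): 11×6 by 6×28 → 11×28, cost 11·6·28 = 1848; (M3·M4): 28×26 by 26×39 → 28×39, cost 28·26·39 = 28392; ((M1·M2)·(M3·M4)): 11×28 by 28×39 → 11×39, cost 11·28·39 = 12012; cumulative 42252. Total 42252.
Order B = (M1·(M2·(M3·M4))): (M3·M4): 28×26 by 26×39 → 28×39, cost 28·26·39 = 28392; (M2·(M3·M4)): 6×28 by 28×39 → 6×39, cost 6·28·39 = 6552; cumulative 34944; (M1·(M2·(M3·M4))): 11×6 by 6×39 → 11×39, cost 11·6·39 = 2574; cumulative 37518. Total 37518.
Difference: |42252 − 37518| = 4734.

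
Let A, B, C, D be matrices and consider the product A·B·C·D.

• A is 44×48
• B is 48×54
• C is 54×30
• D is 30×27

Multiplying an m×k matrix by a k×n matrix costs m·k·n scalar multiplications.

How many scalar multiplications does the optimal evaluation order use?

170748

Adjacent pairs: AB = 44·48·54 = 114048; BC = 48·54·30 = 77760; CD = 54·30·27 = 43740.
Length 3: A..C: k=1: 0+77760+44·48·30=141120; k=2: 114048+0+44·54·30=185328 → min 141120 | B..D: k=2: 0+43740+48·54·27=113724; k=3: 77760+0+48·30·27=116640 → min 113724.
Length 4: A..D: k=1: 0+113724+44·48·27=170748; k=2: 114048+43740+44·54·27=221940; k=3: 141120+0+44·30·27=176760 → min 170748.
Optimal order: (A·(B·(C·D))) with cost 170748.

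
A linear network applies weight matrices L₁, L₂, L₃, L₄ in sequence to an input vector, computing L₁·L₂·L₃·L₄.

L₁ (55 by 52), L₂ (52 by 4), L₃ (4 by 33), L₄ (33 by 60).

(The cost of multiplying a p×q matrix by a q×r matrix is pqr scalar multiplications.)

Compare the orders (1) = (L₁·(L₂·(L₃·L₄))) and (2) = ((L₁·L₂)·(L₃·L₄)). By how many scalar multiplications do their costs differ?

Order (1) = (L₁·(L₂·(L₃·L₄))): (L₃·L₄): 4×33 by 33×60 → 4×60, cost 4·33·60 = 7920; (L₂·(L₃·L₄)): 52×4 by 4×60 → 52×60, cost 52·4·60 = 12480; cumulative 20400; (L₁·(L₂·(L₃·L₄))): 55×52 by 52×60 → 55×60, cost 55·52·60 = 171600; cumulative 192000. Total 192000.
Order (2) = ((L₁·L₂)·(L₃·L₄)): (L₁·L₂): 55×52 by 52×4 → 55×4, cost 55·52·4 = 11440; (L₃·L₄): 4×33 by 33×60 → 4×60, cost 4·33·60 = 7920; ((L₁·L₂)·(L₃·L₄)): 55×4 by 4×60 → 55×60, cost 55·4·60 = 13200; cumulative 32560. Total 32560.
Difference: |192000 − 32560| = 159440.

159440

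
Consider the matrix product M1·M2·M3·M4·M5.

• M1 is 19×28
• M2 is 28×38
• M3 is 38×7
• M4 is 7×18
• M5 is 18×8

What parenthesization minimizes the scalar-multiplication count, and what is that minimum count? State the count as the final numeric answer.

13244

Adjacent pairs: M1M2 = 19·28·38 = 20216; M2M3 = 28·38·7 = 7448; M3M4 = 38·7·18 = 4788; M4M5 = 7·18·8 = 1008.
Length 3: M1..M3: k=1: 0+7448+19·28·7=11172; k=2: 20216+0+19·38·7=25270 → min 11172 | M2..M4: k=2: 0+4788+28·38·18=23940; k=3: 7448+0+28·7·18=10976 → min 10976 | M3..M5: k=3: 0+1008+38·7·8=3136; k=4: 4788+0+38·18·8=10260 → min 3136.
Length 4: M1..M4: k=1: 0+10976+19·28·18=20552; k=2: 20216+4788+19·38·18=38000; k=3: 11172+0+19·7·18=13566 → min 13566 | M2..M5: k=2: 0+3136+28·38·8=11648; k=3: 7448+1008+28·7·8=10024; k=4: 10976+0+28·18·8=15008 → min 10024.
Length 5: M1..M5: k=1: 0+10024+19·28·8=14280; k=2: 20216+3136+19·38·8=29128; k=3: 11172+1008+19·7·8=13244; k=4: 13566+0+19·18·8=16302 → min 13244.
Optimal parenthesization: ((M1·(M2·M3))·(M4·M5)) with cost 13244.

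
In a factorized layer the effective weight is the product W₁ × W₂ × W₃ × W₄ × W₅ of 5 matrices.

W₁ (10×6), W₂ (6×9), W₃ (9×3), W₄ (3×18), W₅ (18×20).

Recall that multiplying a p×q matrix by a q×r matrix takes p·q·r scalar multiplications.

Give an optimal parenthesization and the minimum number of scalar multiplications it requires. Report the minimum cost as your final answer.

Adjacent pairs: W₁W₂ = 10·6·9 = 540; W₂W₃ = 6·9·3 = 162; W₃W₄ = 9·3·18 = 486; W₄W₅ = 3·18·20 = 1080.
Length 3: W₁..W₃: k=1: 0+162+10·6·3=342; k=2: 540+0+10·9·3=810 → min 342 | W₂..W₄: k=2: 0+486+6·9·18=1458; k=3: 162+0+6·3·18=486 → min 486 | W₃..W₅: k=3: 0+1080+9·3·20=1620; k=4: 486+0+9·18·20=3726 → min 1620.
Length 4: W₁..W₄: k=1: 0+486+10·6·18=1566; k=2: 540+486+10·9·18=2646; k=3: 342+0+10·3·18=882 → min 882 | W₂..W₅: k=2: 0+1620+6·9·20=2700; k=3: 162+1080+6·3·20=1602; k=4: 486+0+6·18·20=2646 → min 1602.
Length 5: W₁..W₅: k=1: 0+1602+10·6·20=2802; k=2: 540+1620+10·9·20=3960; k=3: 342+1080+10·3·20=2022; k=4: 882+0+10·18·20=4482 → min 2022.
Optimal parenthesization: ((W₁ × (W₂ × W₃)) × (W₄ × W₅)) with cost 2022.

2022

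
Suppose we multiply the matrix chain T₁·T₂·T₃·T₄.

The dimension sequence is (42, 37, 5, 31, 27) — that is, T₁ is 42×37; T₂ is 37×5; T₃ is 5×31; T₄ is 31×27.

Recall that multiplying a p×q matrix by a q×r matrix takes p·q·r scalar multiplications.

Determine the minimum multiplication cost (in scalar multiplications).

Adjacent pairs: T₁T₂ = 42·37·5 = 7770; T₂T₃ = 37·5·31 = 5735; T₃T₄ = 5·31·27 = 4185.
Length 3: T₁..T₃: k=1: 0+5735+42·37·31=53909; k=2: 7770+0+42·5·31=14280 → min 14280 | T₂..T₄: k=2: 0+4185+37·5·27=9180; k=3: 5735+0+37·31·27=36704 → min 9180.
Length 4: T₁..T₄: k=1: 0+9180+42·37·27=51138; k=2: 7770+4185+42·5·27=17625; k=3: 14280+0+42·31·27=49434 → min 17625.
Optimal order: ((T₁·T₂)·(T₃·T₄)) with cost 17625.

17625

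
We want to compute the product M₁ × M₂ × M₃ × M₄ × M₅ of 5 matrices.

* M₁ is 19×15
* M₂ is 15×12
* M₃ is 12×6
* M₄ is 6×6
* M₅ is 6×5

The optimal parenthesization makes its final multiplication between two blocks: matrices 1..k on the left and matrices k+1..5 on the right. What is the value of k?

Adjacent pairs: M₁M₂ = 19·15·12 = 3420; M₂M₃ = 15·12·6 = 1080; M₃M₄ = 12·6·6 = 432; M₄M₅ = 6·6·5 = 180.
Length 3: M₁..M₃: k=1: 0+1080+19·15·6=2790; k=2: 3420+0+19·12·6=4788 → min 2790 | M₂..M₄: k=2: 0+432+15·12·6=1512; k=3: 1080+0+15·6·6=1620 → min 1512 | M₃..M₅: k=3: 0+180+12·6·5=540; k=4: 432+0+12·6·5=792 → min 540.
Length 4: M₁..M₄: k=1: 0+1512+19·15·6=3222; k=2: 3420+432+19·12·6=5220; k=3: 2790+0+19·6·6=3474 → min 3222 | M₂..M₅: k=2: 0+540+15·12·5=1440; k=3: 1080+180+15·6·5=1710; k=4: 1512+0+15·6·5=1962 → min 1440.
Top-level splits: k=1: (M₁..M₁)·(M₂..M₅) → 0+1440+19·15·5 = 2865; k=2: (M₁..M₂)·(M₃..M₅) → 3420+540+19·12·5 = 5100; k=3: (M₁..M₃)·(M₄..M₅) → 2790+180+19·6·5 = 3540; k=4: (M₁..M₄)·(M₅..M₅) → 3222+0+19·6·5 = 3792.
Best split is after M₁, i.e. k = 1.

1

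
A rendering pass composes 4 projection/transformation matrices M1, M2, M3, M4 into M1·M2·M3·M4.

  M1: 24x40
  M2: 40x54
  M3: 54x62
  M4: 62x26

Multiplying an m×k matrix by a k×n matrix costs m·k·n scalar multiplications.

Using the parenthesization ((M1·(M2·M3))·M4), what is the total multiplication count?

232128

(M2·M3): 40×54 by 54×62 → 40×62, cost 40·54·62 = 133920
(M1·(M2·M3)): 24×40 by 40×62 → 24×62, cost 24·40·62 = 59520; cumulative 193440
((M1·(M2·M3))·M4): 24×62 by 62×26 → 24×26, cost 24·62·26 = 38688; cumulative 232128
Total: 232128 scalar multiplications.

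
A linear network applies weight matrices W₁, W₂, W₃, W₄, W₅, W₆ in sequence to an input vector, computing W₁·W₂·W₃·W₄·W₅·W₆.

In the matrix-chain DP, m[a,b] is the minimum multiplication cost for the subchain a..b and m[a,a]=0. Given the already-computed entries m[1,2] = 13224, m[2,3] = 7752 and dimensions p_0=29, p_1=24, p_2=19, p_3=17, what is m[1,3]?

m[1,3] = min over k∈[1,2] of m[1,k]+m[k+1,3]+p_{0}·p_k·p_{3}.
k=1: 0 + 7752 + 29·24·17 = 19584; k=2: 13224 + 0 + 29·19·17 = 22591.
Minimum: 19584 at k=1.

19584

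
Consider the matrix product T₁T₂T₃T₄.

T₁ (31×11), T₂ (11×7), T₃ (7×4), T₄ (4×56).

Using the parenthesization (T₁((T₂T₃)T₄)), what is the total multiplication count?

21868

(T₂T₃): 11×7 by 7×4 → 11×4, cost 11·7·4 = 308
((T₂T₃)T₄): 11×4 by 4×56 → 11×56, cost 11·4·56 = 2464; cumulative 2772
(T₁((T₂T₃)T₄)): 31×11 by 11×56 → 31×56, cost 31·11·56 = 19096; cumulative 21868
Total: 21868 scalar multiplications.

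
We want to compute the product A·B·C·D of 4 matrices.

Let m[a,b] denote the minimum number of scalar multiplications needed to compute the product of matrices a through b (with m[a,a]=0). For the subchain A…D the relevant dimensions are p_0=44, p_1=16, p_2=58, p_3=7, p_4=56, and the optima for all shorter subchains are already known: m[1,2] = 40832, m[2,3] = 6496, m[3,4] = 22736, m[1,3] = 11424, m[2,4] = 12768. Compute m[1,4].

28672

m[1,4] = min over k∈[1,3] of m[1,k]+m[k+1,4]+p_{0}·p_k·p_{4}.
k=1: 0 + 12768 + 44·16·56 = 52192; k=2: 40832 + 22736 + 44·58·56 = 206480; k=3: 11424 + 0 + 44·7·56 = 28672.
Minimum: 28672 at k=3.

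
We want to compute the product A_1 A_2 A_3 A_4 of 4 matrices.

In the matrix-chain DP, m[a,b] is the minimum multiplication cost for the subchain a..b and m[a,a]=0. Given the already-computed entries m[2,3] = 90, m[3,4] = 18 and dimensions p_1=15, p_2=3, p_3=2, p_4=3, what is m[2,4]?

m[2,4] = min over k∈[2,3] of m[2,k]+m[k+1,4]+p_{1}·p_k·p_{4}.
k=2: 0 + 18 + 15·3·3 = 153; k=3: 90 + 0 + 15·2·3 = 180.
Minimum: 153 at k=2.

153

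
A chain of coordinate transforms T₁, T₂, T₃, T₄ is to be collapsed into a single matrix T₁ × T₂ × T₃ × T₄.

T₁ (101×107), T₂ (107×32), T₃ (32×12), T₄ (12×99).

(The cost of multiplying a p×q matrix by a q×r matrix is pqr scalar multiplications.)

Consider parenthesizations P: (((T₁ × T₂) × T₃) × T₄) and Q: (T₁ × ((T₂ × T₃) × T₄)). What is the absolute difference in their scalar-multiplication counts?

Order P = (((T₁ × T₂) × T₃) × T₄): (T₁ × T₂): 101×107 by 107×32 → 101×32, cost 101·107·32 = 345824; ((T₁ × T₂) × T₃): 101×32 by 32×12 → 101×12, cost 101·32·12 = 38784; cumulative 384608; (((T₁ × T₂) × T₃) × T₄): 101×12 by 12×99 → 101×99, cost 101·12·99 = 119988; cumulative 504596. Total 504596.
Order Q = (T₁ × ((T₂ × T₃) × T₄)): (T₂ × T₃): 107×32 by 32×12 → 107×12, cost 107·32·12 = 41088; ((T₂ × T₃) × T₄): 107×12 by 12×99 → 107×99, cost 107·12·99 = 127116; cumulative 168204; (T₁ × ((T₂ × T₃) × T₄)): 101×107 by 107×99 → 101×99, cost 101·107·99 = 1069893; cumulative 1238097. Total 1238097.
Difference: |504596 − 1238097| = 733501.

733501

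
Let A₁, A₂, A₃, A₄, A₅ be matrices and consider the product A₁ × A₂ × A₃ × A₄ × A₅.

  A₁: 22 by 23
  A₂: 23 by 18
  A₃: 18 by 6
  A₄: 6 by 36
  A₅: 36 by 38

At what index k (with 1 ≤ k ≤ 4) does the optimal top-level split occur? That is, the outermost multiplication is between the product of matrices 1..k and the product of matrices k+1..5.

3

Adjacent pairs: A₁A₂ = 22·23·18 = 9108; A₂A₃ = 23·18·6 = 2484; A₃A₄ = 18·6·36 = 3888; A₄A₅ = 6·36·38 = 8208.
Length 3: A₁..A₃: k=1: 0+2484+22·23·6=5520; k=2: 9108+0+22·18·6=11484 → min 5520 | A₂..A₄: k=2: 0+3888+23·18·36=18792; k=3: 2484+0+23·6·36=7452 → min 7452 | A₃..A₅: k=3: 0+8208+18·6·38=12312; k=4: 3888+0+18·36·38=28512 → min 12312.
Length 4: A₁..A₄: k=1: 0+7452+22·23·36=25668; k=2: 9108+3888+22·18·36=27252; k=3: 5520+0+22·6·36=10272 → min 10272 | A₂..A₅: k=2: 0+12312+23·18·38=28044; k=3: 2484+8208+23·6·38=15936; k=4: 7452+0+23·36·38=38916 → min 15936.
Top-level splits: k=1: (A₁..A₁)·(A₂..A₅) → 0+15936+22·23·38 = 35164; k=2: (A₁..A₂)·(A₃..A₅) → 9108+12312+22·18·38 = 36468; k=3: (A₁..A₃)·(A₄..A₅) → 5520+8208+22·6·38 = 18744; k=4: (A₁..A₄)·(A₅..A₅) → 10272+0+22·36·38 = 40368.
Best split is after A₃, i.e. k = 3.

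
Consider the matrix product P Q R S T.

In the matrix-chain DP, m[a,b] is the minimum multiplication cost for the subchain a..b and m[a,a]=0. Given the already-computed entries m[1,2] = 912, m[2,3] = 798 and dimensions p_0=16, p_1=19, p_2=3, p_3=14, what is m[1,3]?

m[1,3] = min over k∈[1,2] of m[1,k]+m[k+1,3]+p_{0}·p_k·p_{3}.
k=1: 0 + 798 + 16·19·14 = 5054; k=2: 912 + 0 + 16·3·14 = 1584.
Minimum: 1584 at k=2.

1584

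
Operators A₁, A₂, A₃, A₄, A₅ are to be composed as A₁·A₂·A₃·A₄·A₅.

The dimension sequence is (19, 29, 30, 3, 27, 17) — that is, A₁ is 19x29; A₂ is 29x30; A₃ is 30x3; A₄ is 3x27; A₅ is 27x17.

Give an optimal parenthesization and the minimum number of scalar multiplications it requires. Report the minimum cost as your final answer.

6609

Adjacent pairs: A₁A₂ = 19·29·30 = 16530; A₂A₃ = 29·30·3 = 2610; A₃A₄ = 30·3·27 = 2430; A₄A₅ = 3·27·17 = 1377.
Length 3: A₁..A₃: k=1: 0+2610+19·29·3=4263; k=2: 16530+0+19·30·3=18240 → min 4263 | A₂..A₄: k=2: 0+2430+29·30·27=25920; k=3: 2610+0+29·3·27=4959 → min 4959 | A₃..A₅: k=3: 0+1377+30·3·17=2907; k=4: 2430+0+30·27·17=16200 → min 2907.
Length 4: A₁..A₄: k=1: 0+4959+19·29·27=19836; k=2: 16530+2430+19·30·27=34350; k=3: 4263+0+19·3·27=5802 → min 5802 | A₂..A₅: k=2: 0+2907+29·30·17=17697; k=3: 2610+1377+29·3·17=5466; k=4: 4959+0+29·27·17=18270 → min 5466.
Length 5: A₁..A₅: k=1: 0+5466+19·29·17=14833; k=2: 16530+2907+19·30·17=29127; k=3: 4263+1377+19·3·17=6609; k=4: 5802+0+19·27·17=14523 → min 6609.
Optimal parenthesization: ((A₁·(A₂·A₃))·(A₄·A₅)) with cost 6609.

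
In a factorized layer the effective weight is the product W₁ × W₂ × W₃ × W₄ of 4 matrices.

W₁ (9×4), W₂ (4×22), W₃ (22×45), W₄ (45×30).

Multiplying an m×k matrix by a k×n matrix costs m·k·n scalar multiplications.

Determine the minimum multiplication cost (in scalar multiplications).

Adjacent pairs: W₁W₂ = 9·4·22 = 792; W₂W₃ = 4·22·45 = 3960; W₃W₄ = 22·45·30 = 29700.
Length 3: W₁..W₃: k=1: 0+3960+9·4·45=5580; k=2: 792+0+9·22·45=9702 → min 5580 | W₂..W₄: k=2: 0+29700+4·22·30=32340; k=3: 3960+0+4·45·30=9360 → min 9360.
Length 4: W₁..W₄: k=1: 0+9360+9·4·30=10440; k=2: 792+29700+9·22·30=36432; k=3: 5580+0+9·45·30=17730 → min 10440.
Optimal order: (W₁ × ((W₂ × W₃) × W₄)) with cost 10440.

10440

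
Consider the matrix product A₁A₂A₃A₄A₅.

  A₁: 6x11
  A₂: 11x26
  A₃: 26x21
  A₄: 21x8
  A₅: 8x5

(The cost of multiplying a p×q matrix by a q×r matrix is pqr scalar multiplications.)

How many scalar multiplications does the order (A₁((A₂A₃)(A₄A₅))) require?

(A₂A₃): 11×26 by 26×21 → 11×21, cost 11·26·21 = 6006
(A₄A₅): 21×8 by 8×5 → 21×5, cost 21·8·5 = 840
((A₂A₃)(A₄A₅)): 11×21 by 21×5 → 11×5, cost 11·21·5 = 1155; cumulative 8001
(A₁((A₂A₃)(A₄A₅))): 6×11 by 11×5 → 6×5, cost 6·11·5 = 330; cumulative 8331
Total: 8331 scalar multiplications.

8331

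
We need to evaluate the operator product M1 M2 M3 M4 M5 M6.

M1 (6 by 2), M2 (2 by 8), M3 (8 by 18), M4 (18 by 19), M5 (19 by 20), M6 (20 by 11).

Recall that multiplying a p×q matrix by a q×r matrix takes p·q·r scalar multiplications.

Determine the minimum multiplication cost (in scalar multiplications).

2304

Adjacent pairs: M1M2 = 6·2·8 = 96; M2M3 = 2·8·18 = 288; M3M4 = 8·18·19 = 2736; M4M5 = 18·19·20 = 6840; M5M6 = 19·20·11 = 4180.
Length 3: M1..M3: k=1: 0+288+6·2·18=504; k=2: 96+0+6·8·18=960 → min 504 | M2..M4: k=2: 0+2736+2·8·19=3040; k=3: 288+0+2·18·19=972 → min 972 | M3..M5: k=3: 0+6840+8·18·20=9720; k=4: 2736+0+8·19·20=5776 → min 5776 | M4..M6: k=4: 0+4180+18·19·11=7942; k=5: 6840+0+18·20·11=10800 → min 7942.
Length 4: M1..M4: k=1: 0+972+6·2·19=1200; k=2: 96+2736+6·8·19=3744; k=3: 504+0+6·18·19=2556 → min 1200 | M2..M5: k=2: 0+5776+2·8·20=6096; k=3: 288+6840+2·18·20=7848; k=4: 972+0+2·19·20=1732 → min 1732 | M3..M6: k=3: 0+7942+8·18·11=9526; k=4: 2736+4180+8·19·11=8588; k=5: 5776+0+8·20·11=7536 → min 7536.
Length 5: M1..M5: k=1: 0+1732+6·2·20=1972; k=2: 96+5776+6·8·20=6832; k=3: 504+6840+6·18·20=9504; k=4: 1200+0+6·19·20=3480 → min 1972 | M2..M6: k=2: 0+7536+2·8·11=7712; k=3: 288+7942+2·18·11=8626; k=4: 972+4180+2·19·11=5570; k=5: 1732+0+2·20·11=2172 → min 2172.
Length 6: M1..M6: k=1: 0+2172+6·2·11=2304; k=2: 96+7536+6·8·11=8160; k=3: 504+7942+6·18·11=9634; k=4: 1200+4180+6·19·11=6634; k=5: 1972+0+6·20·11=3292 → min 2304.
Optimal order: (M1 ((((M2 M3) M4) M5) M6)) with cost 2304.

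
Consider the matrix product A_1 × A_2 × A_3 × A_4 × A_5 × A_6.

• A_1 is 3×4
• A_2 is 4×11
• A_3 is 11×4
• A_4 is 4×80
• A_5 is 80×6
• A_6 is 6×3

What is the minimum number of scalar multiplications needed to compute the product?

Adjacent pairs: A_1A_2 = 3·4·11 = 132; A_2A_3 = 4·11·4 = 176; A_3A_4 = 11·4·80 = 3520; A_4A_5 = 4·80·6 = 1920; A_5A_6 = 80·6·3 = 1440.
Length 3: A_1..A_3: k=1: 0+176+3·4·4=224; k=2: 132+0+3·11·4=264 → min 224 | A_2..A_4: k=2: 0+3520+4·11·80=7040; k=3: 176+0+4·4·80=1456 → min 1456 | A_3..A_5: k=3: 0+1920+11·4·6=2184; k=4: 3520+0+11·80·6=8800 → min 2184 | A_4..A_6: k=4: 0+1440+4·80·3=2400; k=5: 1920+0+4·6·3=1992 → min 1992.
Length 4: A_1..A_4: k=1: 0+1456+3·4·80=2416; k=2: 132+3520+3·11·80=6292; k=3: 224+0+3·4·80=1184 → min 1184 | A_2..A_5: k=2: 0+2184+4·11·6=2448; k=3: 176+1920+4·4·6=2192; k=4: 1456+0+4·80·6=3376 → min 2192 | A_3..A_6: k=3: 0+1992+11·4·3=2124; k=4: 3520+1440+11·80·3=7600; k=5: 2184+0+11·6·3=2382 → min 2124.
Length 5: A_1..A_5: k=1: 0+2192+3·4·6=2264; k=2: 132+2184+3·11·6=2514; k=3: 224+1920+3·4·6=2216; k=4: 1184+0+3·80·6=2624 → min 2216 | A_2..A_6: k=2: 0+2124+4·11·3=2256; k=3: 176+1992+4·4·3=2216; k=4: 1456+1440+4·80·3=3856; k=5: 2192+0+4·6·3=2264 → min 2216.
Length 6: A_1..A_6: k=1: 0+2216+3·4·3=2252; k=2: 132+2124+3·11·3=2355; k=3: 224+1992+3·4·3=2252; k=4: 1184+1440+3·80·3=3344; k=5: 2216+0+3·6·3=2270 → min 2252.
Optimal order: (A_1 × ((A_2 × A_3) × ((A_4 × A_5) × A_6))) with cost 2252.

2252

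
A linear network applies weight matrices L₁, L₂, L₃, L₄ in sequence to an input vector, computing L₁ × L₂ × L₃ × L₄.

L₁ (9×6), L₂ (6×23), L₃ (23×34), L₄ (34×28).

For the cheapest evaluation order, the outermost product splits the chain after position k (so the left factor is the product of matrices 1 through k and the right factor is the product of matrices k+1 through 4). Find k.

1

Adjacent pairs: L₁L₂ = 9·6·23 = 1242; L₂L₃ = 6·23·34 = 4692; L₃L₄ = 23·34·28 = 21896.
Length 3: L₁..L₃: k=1: 0+4692+9·6·34=6528; k=2: 1242+0+9·23·34=8280 → min 6528 | L₂..L₄: k=2: 0+21896+6·23·28=25760; k=3: 4692+0+6·34·28=10404 → min 10404.
Top-level splits: k=1: (L₁..L₁)·(L₂..L₄) → 0+10404+9·6·28 = 11916; k=2: (L₁..L₂)·(L₃..L₄) → 1242+21896+9·23·28 = 28934; k=3: (L₁..L₃)·(L₄..L₄) → 6528+0+9·34·28 = 15096.
Best split is after L₁, i.e. k = 1.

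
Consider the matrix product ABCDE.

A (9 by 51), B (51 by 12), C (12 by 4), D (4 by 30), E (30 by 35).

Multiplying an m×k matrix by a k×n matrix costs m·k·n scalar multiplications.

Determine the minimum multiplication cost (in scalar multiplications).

9744

Adjacent pairs: AB = 9·51·12 = 5508; BC = 51·12·4 = 2448; CD = 12·4·30 = 1440; DE = 4·30·35 = 4200.
Length 3: A..C: k=1: 0+2448+9·51·4=4284; k=2: 5508+0+9·12·4=5940 → min 4284 | B..D: k=2: 0+1440+51·12·30=19800; k=3: 2448+0+51·4·30=8568 → min 8568 | C..E: k=3: 0+4200+12·4·35=5880; k=4: 1440+0+12·30·35=14040 → min 5880.
Length 4: A..D: k=1: 0+8568+9·51·30=22338; k=2: 5508+1440+9·12·30=10188; k=3: 4284+0+9·4·30=5364 → min 5364 | B..E: k=2: 0+5880+51·12·35=27300; k=3: 2448+4200+51·4·35=13788; k=4: 8568+0+51·30·35=62118 → min 13788.
Length 5: A..E: k=1: 0+13788+9·51·35=29853; k=2: 5508+5880+9·12·35=15168; k=3: 4284+4200+9·4·35=9744; k=4: 5364+0+9·30·35=14814 → min 9744.
Optimal order: ((A(BC))(DE)) with cost 9744.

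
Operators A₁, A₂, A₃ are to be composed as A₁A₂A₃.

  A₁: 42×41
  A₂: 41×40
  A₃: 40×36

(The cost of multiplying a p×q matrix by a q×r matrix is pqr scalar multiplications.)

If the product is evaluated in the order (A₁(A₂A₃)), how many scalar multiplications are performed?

121032

(A₂A₃): 41×40 by 40×36 → 41×36, cost 41·40·36 = 59040
(A₁(A₂A₃)): 42×41 by 41×36 → 42×36, cost 42·41·36 = 61992; cumulative 121032
Total: 121032 scalar multiplications.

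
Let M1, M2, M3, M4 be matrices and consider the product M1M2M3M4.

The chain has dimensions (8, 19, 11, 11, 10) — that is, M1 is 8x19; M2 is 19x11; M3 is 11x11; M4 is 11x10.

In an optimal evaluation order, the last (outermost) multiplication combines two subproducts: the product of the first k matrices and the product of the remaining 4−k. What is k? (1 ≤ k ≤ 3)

Adjacent pairs: M1M2 = 8·19·11 = 1672; M2M3 = 19·11·11 = 2299; M3M4 = 11·11·10 = 1210.
Length 3: M1..M3: k=1: 0+2299+8·19·11=3971; k=2: 1672+0+8·11·11=2640 → min 2640 | M2..M4: k=2: 0+1210+19·11·10=3300; k=3: 2299+0+19·11·10=4389 → min 3300.
Top-level splits: k=1: (M1..M1)·(M2..M4) → 0+3300+8·19·10 = 4820; k=2: (M1..M2)·(M3..M4) → 1672+1210+8·11·10 = 3762; k=3: (M1..M3)·(M4..M4) → 2640+0+8·11·10 = 3520.
Best split is after M3, i.e. k = 3.

3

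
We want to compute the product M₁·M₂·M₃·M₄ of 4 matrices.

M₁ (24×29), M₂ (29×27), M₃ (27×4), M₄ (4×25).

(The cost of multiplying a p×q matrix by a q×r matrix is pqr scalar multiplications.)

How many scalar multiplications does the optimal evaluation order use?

8316

Adjacent pairs: M₁M₂ = 24·29·27 = 18792; M₂M₃ = 29·27·4 = 3132; M₃M₄ = 27·4·25 = 2700.
Length 3: M₁..M₃: k=1: 0+3132+24·29·4=5916; k=2: 18792+0+24·27·4=21384 → min 5916 | M₂..M₄: k=2: 0+2700+29·27·25=22275; k=3: 3132+0+29·4·25=6032 → min 6032.
Length 4: M₁..M₄: k=1: 0+6032+24·29·25=23432; k=2: 18792+2700+24·27·25=37692; k=3: 5916+0+24·4·25=8316 → min 8316.
Optimal order: ((M₁·(M₂·M₃))·M₄) with cost 8316.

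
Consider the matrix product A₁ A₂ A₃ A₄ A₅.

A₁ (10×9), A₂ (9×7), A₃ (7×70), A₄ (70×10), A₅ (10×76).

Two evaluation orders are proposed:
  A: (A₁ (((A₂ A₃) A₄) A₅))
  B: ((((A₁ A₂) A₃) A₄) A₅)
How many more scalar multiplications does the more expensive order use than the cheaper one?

4260

Order A = (A₁ (((A₂ A₃) A₄) A₅)): (A₂ A₃): 9×7 by 7×70 → 9×70, cost 9·7·70 = 4410; ((A₂ A₃) A₄): 9×70 by 70×10 → 9×10, cost 9·70·10 = 6300; cumulative 10710; (((A₂ A₃) A₄) A₅): 9×10 by 10×76 → 9×76, cost 9·10·76 = 6840; cumulative 17550; (A₁ (((A₂ A₃) A₄) A₅)): 10×9 by 9×76 → 10×76, cost 10·9·76 = 6840; cumulative 24390. Total 24390.
Order B = ((((A₁ A₂) A₃) A₄) A₅): (A₁ A₂): 10×9 by 9×7 → 10×7, cost 10·9·7 = 630; ((A₁ A₂) A₃): 10×7 by 7×70 → 10×70, cost 10·7·70 = 4900; cumulative 5530; (((A₁ A₂) A₃) A₄): 10×70 by 70×10 → 10×10, cost 10·70·10 = 7000; cumulative 12530; ((((A₁ A₂) A₃) A₄) A₅): 10×10 by 10×76 → 10×76, cost 10·10·76 = 7600; cumulative 20130. Total 20130.
Difference: |24390 − 20130| = 4260.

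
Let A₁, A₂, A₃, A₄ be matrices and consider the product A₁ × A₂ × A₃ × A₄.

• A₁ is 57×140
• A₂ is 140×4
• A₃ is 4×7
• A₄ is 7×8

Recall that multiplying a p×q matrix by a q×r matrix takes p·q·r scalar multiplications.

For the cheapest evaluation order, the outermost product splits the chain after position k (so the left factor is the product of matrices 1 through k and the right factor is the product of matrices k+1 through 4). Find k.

Adjacent pairs: A₁A₂ = 57·140·4 = 31920; A₂A₃ = 140·4·7 = 3920; A₃A₄ = 4·7·8 = 224.
Length 3: A₁..A₃: k=1: 0+3920+57·140·7=59780; k=2: 31920+0+57·4·7=33516 → min 33516 | A₂..A₄: k=2: 0+224+140·4·8=4704; k=3: 3920+0+140·7·8=11760 → min 4704.
Top-level splits: k=1: (A₁..A₁)·(A₂..A₄) → 0+4704+57·140·8 = 68544; k=2: (A₁..A₂)·(A₃..A₄) → 31920+224+57·4·8 = 33968; k=3: (A₁..A₃)·(A₄..A₄) → 33516+0+57·7·8 = 36708.
Best split is after A₂, i.e. k = 2.

2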